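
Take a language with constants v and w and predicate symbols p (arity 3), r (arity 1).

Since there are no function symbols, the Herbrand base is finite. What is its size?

10

With no function symbols, the Herbrand universe is just the 2 constants.
Ground atoms per predicate: p: 2^3 = 8, r: 2.
Herbrand base size = 8 + 2 = 10.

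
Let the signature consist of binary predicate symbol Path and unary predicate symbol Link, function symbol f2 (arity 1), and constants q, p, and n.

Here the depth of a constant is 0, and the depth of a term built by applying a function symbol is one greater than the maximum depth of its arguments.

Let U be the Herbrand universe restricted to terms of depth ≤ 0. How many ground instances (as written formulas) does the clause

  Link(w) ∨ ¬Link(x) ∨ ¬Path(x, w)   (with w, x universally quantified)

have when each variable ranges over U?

9

Ground terms of depth ≤ 0:
  Let N_k = |{terms of depth ≤ k}|. Then N_0 = 3 and N_k = 3 + N_{k-1} for k ≥ 1 (one summand per function symbol, arity giving the exponent).
  N_0 = 3
  Explicitly: q, p, n.
So there are 3 ground terms available for substitution.
Each of w, x ranges independently over the available ground terms, and distinct assignments produce distinct instances.
Number of ground instances = 3^2 = 9.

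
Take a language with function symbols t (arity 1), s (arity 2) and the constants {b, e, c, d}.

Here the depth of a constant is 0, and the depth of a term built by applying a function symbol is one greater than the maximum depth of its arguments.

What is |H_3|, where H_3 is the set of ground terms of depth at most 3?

Write N_k for the number of ground terms of depth ≤ k. A term of depth ≤ k is either a constant or a function symbol applied to arguments of depth ≤ k−1, so N_k = 4 + N_{k-1} + N_{k-1}^2.
N_0 = 4
N_1 = 4 + 4 + 4^2 = 24
N_2 = 4 + 24 + 24^2 = 604
N_3 = 4 + 604 + 604^2 = 365424

365424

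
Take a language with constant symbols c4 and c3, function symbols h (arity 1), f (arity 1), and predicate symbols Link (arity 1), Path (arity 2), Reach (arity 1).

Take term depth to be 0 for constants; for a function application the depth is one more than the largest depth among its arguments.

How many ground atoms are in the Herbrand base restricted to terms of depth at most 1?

48

First count ground terms of depth ≤ 1.
If N_k denotes the number of depth-≤k ground terms, the 2 constants give N_0 = 2, and each function symbol of arity r contributes N_{k-1}^r new terms at level k: N_k = 2 + N_{k-1} + N_{k-1}.
N_0 = 2
N_1 = 2 + 2 + 2 = 6
So |H| = 6.
For each predicate symbol, the number of ground atoms is |H| raised to its arity; summing:
  Link: 6;  Path: 6^2 = 36;  Reach: 6
Total ground atoms: 6 + 36 + 6 = 48.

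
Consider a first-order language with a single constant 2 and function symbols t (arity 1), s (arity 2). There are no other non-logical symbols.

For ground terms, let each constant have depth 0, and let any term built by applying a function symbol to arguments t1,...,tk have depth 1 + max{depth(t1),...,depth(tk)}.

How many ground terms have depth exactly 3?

If N_k denotes the number of depth-≤k ground terms, the 1 constant gives N_0 = 1, and each function symbol of arity r contributes N_{k-1}^r new terms at level k: N_k = 1 + N_{k-1} + N_{k-1}^2.
N_0 = 1
N_1 = 1 + 1 + 1^2 = 3
N_2 = 1 + 3 + 3^2 = 13
N_3 = 1 + 13 + 13^2 = 183
Terms of depth exactly 3: N_3 − N_2 = 183 − 13 = 170.

170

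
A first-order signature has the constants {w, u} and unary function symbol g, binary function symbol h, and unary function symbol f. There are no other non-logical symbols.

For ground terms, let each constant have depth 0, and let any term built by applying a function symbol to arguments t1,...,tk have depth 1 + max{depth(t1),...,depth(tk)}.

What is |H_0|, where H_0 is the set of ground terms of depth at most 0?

If N_k denotes the number of depth-≤k ground terms, the 2 constants give N_0 = 2, and each function symbol of arity r contributes N_{k-1}^r new terms at level k: N_k = 2 + N_{k-1} + N_{k-1}^2 + N_{k-1}.
N_0 = 2
Explicitly: w, u.

2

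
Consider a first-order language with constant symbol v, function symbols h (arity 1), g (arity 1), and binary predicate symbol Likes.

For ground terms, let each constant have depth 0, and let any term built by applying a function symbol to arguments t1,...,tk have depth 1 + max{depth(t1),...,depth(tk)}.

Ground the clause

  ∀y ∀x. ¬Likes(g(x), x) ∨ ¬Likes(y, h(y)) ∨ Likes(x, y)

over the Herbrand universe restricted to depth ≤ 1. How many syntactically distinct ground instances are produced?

Ground terms of depth ≤ 1:
  Let N_k count ground terms of depth at most k. Each non-constant term of depth ≤ k is some function symbol applied to depth-≤(k−1) arguments, giving N_k = 1 + N_{k-1} + N_{k-1}.
  N_0 = 1
  N_1 = 1 + 1 + 1 = 3
So there are 3 ground terms available for substitution.
There are 2 variables to instantiate (y, x), each occurring in at least one literal, so different choices give different ground instances.
Number of ground instances = 3^2 = 9.

9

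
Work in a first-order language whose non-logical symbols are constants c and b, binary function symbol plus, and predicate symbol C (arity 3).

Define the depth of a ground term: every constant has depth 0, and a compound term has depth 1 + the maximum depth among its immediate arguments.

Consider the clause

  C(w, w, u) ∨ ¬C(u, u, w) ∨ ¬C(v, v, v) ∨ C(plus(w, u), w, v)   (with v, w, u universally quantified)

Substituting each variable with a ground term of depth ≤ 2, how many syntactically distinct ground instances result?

Ground terms of depth ≤ 2:
  Let N_k = |{terms of depth ≤ k}|. Then N_0 = 2 and N_k = 2 + N_{k-1}^2 for k ≥ 1 (one summand per function symbol, arity giving the exponent).
  N_0 = 2
  N_1 = 2 + 2^2 = 6
  N_2 = 2 + 6^2 = 38
So there are 38 ground terms available for substitution.
The body mentions every one of the 3 quantified variables; since ground terms form a free algebra, no two substitutions collapse to the same formula.
Number of ground instances = 38^3 = 54872.

54872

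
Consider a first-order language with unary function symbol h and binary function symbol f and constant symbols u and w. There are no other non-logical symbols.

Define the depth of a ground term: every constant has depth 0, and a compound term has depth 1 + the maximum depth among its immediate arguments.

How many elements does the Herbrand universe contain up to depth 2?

If N_k denotes the number of depth-≤k ground terms, the 2 constants give N_0 = 2, and each function symbol of arity r contributes N_{k-1}^r new terms at level k: N_k = 2 + N_{k-1} + N_{k-1}^2.
N_0 = 2
N_1 = 2 + 2 + 2^2 = 8
N_2 = 2 + 8 + 8^2 = 74

74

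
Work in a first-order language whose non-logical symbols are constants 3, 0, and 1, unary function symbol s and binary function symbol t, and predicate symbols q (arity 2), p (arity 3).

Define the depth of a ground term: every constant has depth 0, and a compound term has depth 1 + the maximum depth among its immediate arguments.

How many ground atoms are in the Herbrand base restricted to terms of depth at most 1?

3600

First count ground terms of depth ≤ 1.
Let N_k count ground terms of depth at most k. Each non-constant term of depth ≤ k is some function symbol applied to depth-≤(k−1) arguments, giving N_k = 3 + N_{k-1} + N_{k-1}^2.
N_0 = 3
N_1 = 3 + 3 + 3^2 = 15
So |H| = 15.
Ground atoms are formed by filling each argument slot of a predicate with a term from H, so an r-ary predicate gives |H|^r atoms:
  q: 15^2 = 225;  p: 15^3 = 3375
Total ground atoms: 225 + 3375 = 3600.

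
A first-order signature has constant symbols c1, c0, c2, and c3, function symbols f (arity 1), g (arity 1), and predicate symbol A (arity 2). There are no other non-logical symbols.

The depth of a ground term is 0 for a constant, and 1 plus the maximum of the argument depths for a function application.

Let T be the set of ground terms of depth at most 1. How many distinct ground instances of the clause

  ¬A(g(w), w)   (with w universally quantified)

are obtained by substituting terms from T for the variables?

12

Ground terms of depth ≤ 1:
  Count level by level. With function symbols f/1, g/1, the terms of depth ≤ k are the 4 constants together with each function applied to depth-≤(k−1) tuples, so N_k = 4 + N_{k-1} + N_{k-1}.
  N_0 = 4
  N_1 = 4 + 4 + 4 = 12
So there are 12 ground terms available for substitution.
The clause has 1 distinct variable (w), which appears in the body. In the free term algebra distinct substitutions yield syntactically distinct ground instances.
Number of ground instances = 12.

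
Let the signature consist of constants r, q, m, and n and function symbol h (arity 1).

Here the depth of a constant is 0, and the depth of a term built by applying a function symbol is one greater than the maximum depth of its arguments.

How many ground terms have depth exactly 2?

If N_k denotes the number of depth-≤k ground terms, the 4 constants give N_0 = 4, and each function symbol of arity r contributes N_{k-1}^r new terms at level k: N_k = 4 + N_{k-1}.
N_0 = 4
N_1 = 4 + 4 = 8
N_2 = 4 + 8 = 12
Terms of depth exactly 2: N_2 − N_1 = 12 − 8 = 4.

4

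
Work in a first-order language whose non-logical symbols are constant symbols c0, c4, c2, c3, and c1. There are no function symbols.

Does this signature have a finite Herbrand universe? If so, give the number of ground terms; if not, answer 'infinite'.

There are no function symbols, so every ground term is one of the 5 constants.
The Herbrand universe is {c0, c4, c2, c3, c1}, which is finite with 5 elements.

5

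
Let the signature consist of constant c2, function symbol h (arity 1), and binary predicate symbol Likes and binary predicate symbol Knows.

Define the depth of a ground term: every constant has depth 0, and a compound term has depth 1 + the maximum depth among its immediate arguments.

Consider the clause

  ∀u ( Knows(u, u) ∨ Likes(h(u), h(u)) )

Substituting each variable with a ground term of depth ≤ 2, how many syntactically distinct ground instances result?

3

Ground terms of depth ≤ 2:
  Let N_k = |{terms of depth ≤ k}|. Then N_0 = 1 and N_k = 1 + N_{k-1} for k ≥ 1 (one summand per function symbol, arity giving the exponent).
  N_0 = 1
  N_1 = 1 + 1 = 2
  N_2 = 1 + 2 = 3
  Explicitly: c2, h(c2), h(h(c2)).
So there are 3 ground terms available for substitution.
The variable u ranges independently over the available ground terms, and distinct assignments produce distinct instances.
Number of ground instances = 3.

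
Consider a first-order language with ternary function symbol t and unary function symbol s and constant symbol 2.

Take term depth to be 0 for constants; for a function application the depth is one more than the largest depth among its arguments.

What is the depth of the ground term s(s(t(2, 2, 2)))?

3

depth(t(2, 2, 2)) = 1 + max(0, 0, 0) = 1
depth(s(t(2, 2, 2))) = 1 + depth(t(2, 2, 2)) = 1 + 1 = 2
depth(s(s(t(2, 2, 2)))) = 1 + depth(s(t(2, 2, 2))) = 1 + 2 = 3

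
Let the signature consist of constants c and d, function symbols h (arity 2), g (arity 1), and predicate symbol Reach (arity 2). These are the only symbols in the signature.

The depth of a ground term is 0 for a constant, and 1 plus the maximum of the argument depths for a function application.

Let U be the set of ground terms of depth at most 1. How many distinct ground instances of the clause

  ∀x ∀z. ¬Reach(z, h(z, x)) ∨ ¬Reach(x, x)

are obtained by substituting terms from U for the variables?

Ground terms of depth ≤ 1:
  Let N_k = |{terms of depth ≤ k}|. Then N_0 = 2 and N_k = 2 + N_{k-1}^2 + N_{k-1} for k ≥ 1 (one summand per function symbol, arity giving the exponent).
  N_0 = 2
  N_1 = 2 + 2^2 + 2 = 8
  Explicitly: c, d, h(c, c), h(c, d), h(d, c), h(d, d), g(c), g(d).
So there are 8 ground terms available for substitution.
There are 2 variables to instantiate (x, z), each occurring in at least one literal, so different choices give different ground instances.
Number of ground instances = 8^2 = 64.

64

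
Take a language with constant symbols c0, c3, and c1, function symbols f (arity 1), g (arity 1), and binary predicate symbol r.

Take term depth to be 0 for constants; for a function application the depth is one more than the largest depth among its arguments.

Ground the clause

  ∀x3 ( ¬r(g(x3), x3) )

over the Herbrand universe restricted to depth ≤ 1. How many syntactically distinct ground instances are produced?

Ground terms of depth ≤ 1:
  Let N_k count ground terms of depth at most k. Each non-constant term of depth ≤ k is some function symbol applied to depth-≤(k−1) arguments, giving N_k = 3 + N_{k-1} + N_{k-1}.
  N_0 = 3
  N_1 = 3 + 3 + 3 = 9
  Explicitly: c0, c3, c1, f(c0), f(c3), f(c1), g(c0), g(c3), g(c1).
So there are 9 ground terms available for substitution.
There is 1 variable to instantiate (x3),  occurring in at least one literal, so different choices give different ground instances.
Number of ground instances = 9.

9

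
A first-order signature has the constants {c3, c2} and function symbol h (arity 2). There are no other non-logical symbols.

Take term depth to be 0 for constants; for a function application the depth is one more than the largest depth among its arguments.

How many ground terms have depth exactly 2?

32

If N_k denotes the number of depth-≤k ground terms, the 2 constants give N_0 = 2, and each function symbol of arity r contributes N_{k-1}^r new terms at level k: N_k = 2 + N_{k-1}^2.
N_0 = 2
N_1 = 2 + 2^2 = 6
N_2 = 2 + 6^2 = 38
Terms of depth exactly 2: N_2 − N_1 = 38 − 6 = 32.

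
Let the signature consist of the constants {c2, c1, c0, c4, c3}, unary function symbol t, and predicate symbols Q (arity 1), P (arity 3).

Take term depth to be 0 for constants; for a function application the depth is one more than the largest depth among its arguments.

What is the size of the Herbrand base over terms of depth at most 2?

3390

First count ground terms of depth ≤ 2.
Let N_k = |{terms of depth ≤ k}|. Then N_0 = 5 and N_k = 5 + N_{k-1} for k ≥ 1 (one summand per function symbol, arity giving the exponent).
N_0 = 5
N_1 = 5 + 5 = 10
N_2 = 5 + 10 = 15
So |H| = 15.
A ground atom is a predicate applied to a tuple of terms from H, so the count is the sum over predicates of |H|^arity:
  Q: 15;  P: 15^3 = 3375
Total ground atoms: 15 + 3375 = 3390.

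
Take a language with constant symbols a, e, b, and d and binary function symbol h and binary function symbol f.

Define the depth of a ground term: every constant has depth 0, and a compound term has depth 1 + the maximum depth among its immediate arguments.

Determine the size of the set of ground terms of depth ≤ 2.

Count level by level. With function symbols h/2, f/2, the terms of depth ≤ k are the 4 constants together with each function applied to depth-≤(k−1) tuples, so N_k = 4 + N_{k-1}^2 + N_{k-1}^2.
N_0 = 4
N_1 = 4 + 4^2 + 4^2 = 36
N_2 = 4 + 36^2 + 36^2 = 2596

2596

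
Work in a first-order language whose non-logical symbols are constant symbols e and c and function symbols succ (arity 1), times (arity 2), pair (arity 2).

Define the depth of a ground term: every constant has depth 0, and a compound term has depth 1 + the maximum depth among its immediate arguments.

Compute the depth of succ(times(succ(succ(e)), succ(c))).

depth(succ(e)) = 1 + depth(e) = 1 + 0 = 1
depth(succ(succ(e))) = 1 + depth(succ(e)) = 1 + 1 = 2
depth(succ(c)) = 1 + depth(c) = 1 + 0 = 1
depth(times(succ(succ(e)), succ(c))) = 1 + max(2, 1) = 3
depth(succ(times(succ(succ(e)), succ(c)))) = 1 + depth(times(succ(succ(e)), succ(c))) = 1 + 3 = 4

4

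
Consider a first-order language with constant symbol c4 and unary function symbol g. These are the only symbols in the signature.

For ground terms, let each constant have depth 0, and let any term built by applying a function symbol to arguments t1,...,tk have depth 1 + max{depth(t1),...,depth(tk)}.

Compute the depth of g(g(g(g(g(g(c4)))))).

depth(g(c4)) = 1 + depth(c4) = 1 + 0 = 1
depth(g(g(c4))) = 1 + depth(g(c4)) = 1 + 1 = 2
depth(g(g(g(c4)))) = 1 + depth(g(g(c4))) = 1 + 2 = 3
depth(g(g(g(g(c4))))) = 1 + depth(g(g(g(c4)))) = 1 + 3 = 4
depth(g(g(g(g(g(c4)))))) = 1 + depth(g(g(g(g(c4))))) = 1 + 4 = 5
depth(g(g(g(g(g(g(c4))))))) = 1 + depth(g(g(g(g(g(c4)))))) = 1 + 5 = 6

6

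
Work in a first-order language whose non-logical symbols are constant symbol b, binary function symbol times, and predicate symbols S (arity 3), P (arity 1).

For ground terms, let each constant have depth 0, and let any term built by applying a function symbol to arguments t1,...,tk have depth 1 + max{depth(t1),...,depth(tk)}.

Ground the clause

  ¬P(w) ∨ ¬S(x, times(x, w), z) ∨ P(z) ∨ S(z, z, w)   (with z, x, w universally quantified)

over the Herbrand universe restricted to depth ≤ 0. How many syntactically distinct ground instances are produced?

1

Ground terms of depth ≤ 0:
  Write N_k for the number of ground terms of depth ≤ k. A term of depth ≤ k is either a constant or a function symbol applied to arguments of depth ≤ k−1, so N_k = 1 + N_{k-1}^2.
  N_0 = 1
So there is exactly 1 ground term available for substitution.
The body mentions every one of the 3 quantified variables; since ground terms form a free algebra, no two substitutions collapse to the same formula.
Number of ground instances = 1^3 = 1.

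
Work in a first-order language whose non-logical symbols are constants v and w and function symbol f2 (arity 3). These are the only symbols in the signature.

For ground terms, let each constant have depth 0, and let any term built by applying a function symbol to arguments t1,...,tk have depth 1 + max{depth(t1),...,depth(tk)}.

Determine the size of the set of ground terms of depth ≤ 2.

Count level by level. With function symbols f2/3, the terms of depth ≤ k are the 2 constants together with each function applied to depth-≤(k−1) tuples, so N_k = 2 + N_{k-1}^3.
N_0 = 2
N_1 = 2 + 2^3 = 10
N_2 = 2 + 10^3 = 1002

1002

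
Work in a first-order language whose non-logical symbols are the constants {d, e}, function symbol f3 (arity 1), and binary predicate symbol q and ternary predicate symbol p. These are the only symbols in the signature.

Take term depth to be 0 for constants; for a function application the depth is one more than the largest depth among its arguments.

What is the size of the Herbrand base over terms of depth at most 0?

First count ground terms of depth ≤ 0.
Let N_k = |{terms of depth ≤ k}|. Then N_0 = 2 and N_k = 2 + N_{k-1} for k ≥ 1 (one summand per function symbol, arity giving the exponent).
N_0 = 2
Explicitly: d, e.
So |H| = 2.
Ground atoms are formed by filling each argument slot of a predicate with a term from H, so an r-ary predicate gives |H|^r atoms:
  q: 2^2 = 4;  p: 2^3 = 8
Total ground atoms: 4 + 8 = 12.

12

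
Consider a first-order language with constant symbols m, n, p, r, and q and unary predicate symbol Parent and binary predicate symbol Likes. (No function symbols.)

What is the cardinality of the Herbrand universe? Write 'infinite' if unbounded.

5

There are no function symbols, so every ground term is one of the 5 constants.
The Herbrand universe is {m, n, p, r, q}, which is finite with 5 elements.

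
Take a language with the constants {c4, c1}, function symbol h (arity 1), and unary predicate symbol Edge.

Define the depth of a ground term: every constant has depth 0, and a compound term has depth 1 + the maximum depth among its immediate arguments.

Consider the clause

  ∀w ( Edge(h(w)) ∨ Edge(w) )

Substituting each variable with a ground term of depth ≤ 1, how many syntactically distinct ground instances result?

Ground terms of depth ≤ 1:
  If N_k denotes the number of depth-≤k ground terms, the 2 constants give N_0 = 2, and each function symbol of arity r contributes N_{k-1}^r new terms at level k: N_k = 2 + N_{k-1}.
  N_0 = 2
  N_1 = 2 + 2 = 4
  Explicitly: c4, c1, h(c4), h(c1).
So there are 4 ground terms available for substitution.
The body mentions the single quantified variable w; since ground terms form a free algebra, no two substitutions collapse to the same formula.
Number of ground instances = 4.

4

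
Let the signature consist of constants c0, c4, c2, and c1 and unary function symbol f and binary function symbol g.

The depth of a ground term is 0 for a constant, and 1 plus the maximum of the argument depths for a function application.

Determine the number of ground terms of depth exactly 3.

Write N_k for the number of ground terms of depth ≤ k. A term of depth ≤ k is either a constant or a function symbol applied to arguments of depth ≤ k−1, so N_k = 4 + N_{k-1} + N_{k-1}^2.
N_0 = 4
N_1 = 4 + 4 + 4^2 = 24
N_2 = 4 + 24 + 24^2 = 604
N_3 = 4 + 604 + 604^2 = 365424
Terms of depth exactly 3: N_3 − N_2 = 365424 − 604 = 364820.

364820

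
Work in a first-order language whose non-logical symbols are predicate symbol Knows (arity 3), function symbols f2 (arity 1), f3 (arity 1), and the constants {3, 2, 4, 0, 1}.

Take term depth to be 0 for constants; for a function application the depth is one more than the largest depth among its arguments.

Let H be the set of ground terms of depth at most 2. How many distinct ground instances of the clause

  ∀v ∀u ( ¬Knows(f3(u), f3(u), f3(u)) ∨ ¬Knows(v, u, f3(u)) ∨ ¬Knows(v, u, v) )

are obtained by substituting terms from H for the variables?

1225

Ground terms of depth ≤ 2:
  If N_k denotes the number of depth-≤k ground terms, the 5 constants give N_0 = 5, and each function symbol of arity r contributes N_{k-1}^r new terms at level k: N_k = 5 + N_{k-1} + N_{k-1}.
  N_0 = 5
  N_1 = 5 + 5 + 5 = 15
  N_2 = 5 + 15 + 15 = 35
So there are 35 ground terms available for substitution.
Each of v, u ranges independently over the available ground terms, and distinct assignments produce distinct instances.
Number of ground instances = 35^2 = 1225.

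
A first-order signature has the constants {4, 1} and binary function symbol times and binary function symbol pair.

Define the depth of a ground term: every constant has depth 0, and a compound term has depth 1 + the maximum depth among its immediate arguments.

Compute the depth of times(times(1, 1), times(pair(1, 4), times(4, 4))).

3

depth(times(1, 1)) = 1 + max(0, 0) = 1
depth(pair(1, 4)) = 1 + max(0, 0) = 1
depth(times(4, 4)) = 1 + max(0, 0) = 1
depth(times(pair(1, 4), times(4, 4))) = 1 + max(1, 1) = 2
depth(times(times(1, 1), times(pair(1, 4), times(4, 4)))) = 1 + max(1, 2) = 3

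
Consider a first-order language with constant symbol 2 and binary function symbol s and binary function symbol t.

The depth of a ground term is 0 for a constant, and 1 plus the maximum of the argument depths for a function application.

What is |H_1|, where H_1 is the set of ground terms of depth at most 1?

If N_k denotes the number of depth-≤k ground terms, the 1 constant gives N_0 = 1, and each function symbol of arity r contributes N_{k-1}^r new terms at level k: N_k = 1 + N_{k-1}^2 + N_{k-1}^2.
N_0 = 1
N_1 = 1 + 1^2 + 1^2 = 3

3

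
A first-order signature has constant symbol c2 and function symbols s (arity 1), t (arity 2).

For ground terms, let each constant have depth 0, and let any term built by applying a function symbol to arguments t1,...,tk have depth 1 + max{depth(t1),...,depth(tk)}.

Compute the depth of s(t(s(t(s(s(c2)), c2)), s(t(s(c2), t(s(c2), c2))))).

depth(s(c2)) = 1 + depth(c2) = 1 + 0 = 1
depth(s(s(c2))) = 1 + depth(s(c2)) = 1 + 1 = 2
depth(t(s(s(c2)), c2)) = 1 + max(2, 0) = 3
depth(s(t(s(s(c2)), c2))) = 1 + depth(t(s(s(c2)), c2)) = 1 + 3 = 4
depth(t(s(c2), c2)) = 1 + max(1, 0) = 2
depth(t(s(c2), t(s(c2), c2))) = 1 + max(1, 2) = 3
depth(s(t(s(c2), t(s(c2), c2)))) = 1 + depth(t(s(c2), t(s(c2), c2))) = 1 + 3 = 4
depth(t(s(t(s(s(c2)), c2)), s(t(s(c2), t(s(c2), c2))))) = 1 + max(4, 4) = 5
depth(s(t(s(t(s(s(c2)), c2)), s(t(s(c2), t(s(c2), c2)))))) = 1 + depth(t(s(t(s(s(c2)), c2)), s(t(s(c2), t(s(c2), c2))))) = 1 + 5 = 6

6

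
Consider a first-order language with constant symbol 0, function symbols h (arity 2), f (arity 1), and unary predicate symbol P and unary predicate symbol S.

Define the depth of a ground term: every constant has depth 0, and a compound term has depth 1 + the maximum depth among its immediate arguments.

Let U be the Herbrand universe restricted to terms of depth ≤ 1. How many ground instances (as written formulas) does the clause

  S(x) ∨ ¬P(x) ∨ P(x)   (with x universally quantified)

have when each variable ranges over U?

Ground terms of depth ≤ 1:
  Count level by level. With function symbols h/2, f/1, the terms of depth ≤ k are the 1 constant together with each function applied to depth-≤(k−1) tuples, so N_k = 1 + N_{k-1}^2 + N_{k-1}.
  N_0 = 1
  N_1 = 1 + 1^2 + 1 = 3
  Explicitly: 0, h(0, 0), f(0).
So there are 3 ground terms available for substitution.
The variable x ranges independently over the available ground terms, and distinct assignments produce distinct instances.
Number of ground instances = 3.

3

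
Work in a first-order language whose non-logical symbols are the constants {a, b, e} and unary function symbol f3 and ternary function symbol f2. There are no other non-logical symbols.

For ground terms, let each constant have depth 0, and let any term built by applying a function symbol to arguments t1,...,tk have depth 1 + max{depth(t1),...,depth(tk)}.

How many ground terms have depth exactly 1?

If N_k denotes the number of depth-≤k ground terms, the 3 constants give N_0 = 3, and each function symbol of arity r contributes N_{k-1}^r new terms at level k: N_k = 3 + N_{k-1} + N_{k-1}^3.
N_0 = 3
N_1 = 3 + 3 + 3^3 = 33
Terms of depth exactly 1: N_1 − N_0 = 33 − 3 = 30.

30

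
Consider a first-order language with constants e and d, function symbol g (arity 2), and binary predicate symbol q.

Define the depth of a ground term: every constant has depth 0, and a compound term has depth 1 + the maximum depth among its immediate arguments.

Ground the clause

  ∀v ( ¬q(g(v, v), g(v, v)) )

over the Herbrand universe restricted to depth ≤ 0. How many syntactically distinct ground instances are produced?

Ground terms of depth ≤ 0:
  Count level by level. With function symbols g/2, the terms of depth ≤ k are the 2 constants together with each function applied to depth-≤(k−1) tuples, so N_k = 2 + N_{k-1}^2.
  N_0 = 2
So there are 2 ground terms available for substitution.
There is 1 variable to instantiate (v),  occurring in at least one literal, so different choices give different ground instances.
Number of ground instances = 2.

2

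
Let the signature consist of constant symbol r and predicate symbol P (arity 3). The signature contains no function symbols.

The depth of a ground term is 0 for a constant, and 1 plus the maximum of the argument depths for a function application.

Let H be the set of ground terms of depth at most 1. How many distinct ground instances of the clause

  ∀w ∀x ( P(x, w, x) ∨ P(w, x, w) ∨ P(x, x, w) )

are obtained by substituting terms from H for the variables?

1

Ground terms of depth ≤ 1:
  With no function symbols every ground term is a constant, so there is exactly 1 ground term at every depth bound.
  N_0 = 1
  N_1 = 1
  Explicitly: r.
So there is exactly 1 ground term available for substitution.
There are 2 variables to instantiate (w, x), each occurring in at least one literal, so different choices give different ground instances.
Number of ground instances = 1^2 = 1.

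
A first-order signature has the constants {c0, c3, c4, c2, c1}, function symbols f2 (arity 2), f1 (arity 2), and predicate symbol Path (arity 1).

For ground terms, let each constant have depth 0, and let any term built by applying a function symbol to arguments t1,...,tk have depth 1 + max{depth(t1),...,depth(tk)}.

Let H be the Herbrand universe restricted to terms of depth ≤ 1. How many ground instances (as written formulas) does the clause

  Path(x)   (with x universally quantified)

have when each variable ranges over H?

55

Ground terms of depth ≤ 1:
  Count level by level. With function symbols f2/2, f1/2, the terms of depth ≤ k are the 5 constants together with each function applied to depth-≤(k−1) tuples, so N_k = 5 + N_{k-1}^2 + N_{k-1}^2.
  N_0 = 5
  N_1 = 5 + 5^2 + 5^2 = 55
So there are 55 ground terms available for substitution.
The clause has 1 distinct variable (x), which appears in the body. In the free term algebra distinct substitutions yield syntactically distinct ground instances.
Number of ground instances = 55.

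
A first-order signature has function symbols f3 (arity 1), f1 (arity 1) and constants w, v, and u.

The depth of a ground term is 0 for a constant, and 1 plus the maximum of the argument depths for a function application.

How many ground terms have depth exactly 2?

Write N_k for the number of ground terms of depth ≤ k. A term of depth ≤ k is either a constant or a function symbol applied to arguments of depth ≤ k−1, so N_k = 3 + N_{k-1} + N_{k-1}.
N_0 = 3
N_1 = 3 + 3 + 3 = 9
N_2 = 3 + 9 + 9 = 21
Terms of depth exactly 2: N_2 − N_1 = 21 − 9 = 12.

12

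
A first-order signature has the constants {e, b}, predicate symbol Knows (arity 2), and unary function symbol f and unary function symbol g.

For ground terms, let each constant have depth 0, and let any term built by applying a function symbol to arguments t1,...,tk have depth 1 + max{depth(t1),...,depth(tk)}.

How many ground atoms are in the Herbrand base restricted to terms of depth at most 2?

196

First count ground terms of depth ≤ 2.
If N_k denotes the number of depth-≤k ground terms, the 2 constants give N_0 = 2, and each function symbol of arity r contributes N_{k-1}^r new terms at level k: N_k = 2 + N_{k-1} + N_{k-1}.
N_0 = 2
N_1 = 2 + 2 + 2 = 6
N_2 = 2 + 6 + 6 = 14
So |H| = 14.
Ground atoms are formed by filling each argument slot of a predicate with a term from H, so an r-ary predicate gives |H|^r atoms:
  Knows: 14^2 = 196
Total ground atoms: 196.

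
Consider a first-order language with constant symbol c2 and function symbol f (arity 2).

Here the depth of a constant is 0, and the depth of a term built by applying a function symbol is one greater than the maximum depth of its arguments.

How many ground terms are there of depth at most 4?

677

If N_k denotes the number of depth-≤k ground terms, the 1 constant gives N_0 = 1, and each function symbol of arity r contributes N_{k-1}^r new terms at level k: N_k = 1 + N_{k-1}^2.
N_0 = 1
N_1 = 1 + 1^2 = 2
N_2 = 1 + 2^2 = 5
N_3 = 1 + 5^2 = 26
N_4 = 1 + 26^2 = 677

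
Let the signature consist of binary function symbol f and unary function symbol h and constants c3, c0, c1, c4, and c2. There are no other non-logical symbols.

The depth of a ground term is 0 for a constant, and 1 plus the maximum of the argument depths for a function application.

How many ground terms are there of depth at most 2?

1265

Let N_k = |{terms of depth ≤ k}|. Then N_0 = 5 and N_k = 5 + N_{k-1}^2 + N_{k-1} for k ≥ 1 (one summand per function symbol, arity giving the exponent).
N_0 = 5
N_1 = 5 + 5^2 + 5 = 35
N_2 = 5 + 35^2 + 35 = 1265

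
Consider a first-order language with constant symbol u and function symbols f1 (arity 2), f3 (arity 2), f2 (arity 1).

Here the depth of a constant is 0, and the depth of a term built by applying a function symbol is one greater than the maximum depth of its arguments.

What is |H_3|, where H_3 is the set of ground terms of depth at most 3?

Let N_k count ground terms of depth at most k. Each non-constant term of depth ≤ k is some function symbol applied to depth-≤(k−1) arguments, giving N_k = 1 + N_{k-1}^2 + N_{k-1}^2 + N_{k-1}.
N_0 = 1
N_1 = 1 + 1^2 + 1^2 + 1 = 4
N_2 = 1 + 4^2 + 4^2 + 4 = 37
N_3 = 1 + 37^2 + 37^2 + 37 = 2776

2776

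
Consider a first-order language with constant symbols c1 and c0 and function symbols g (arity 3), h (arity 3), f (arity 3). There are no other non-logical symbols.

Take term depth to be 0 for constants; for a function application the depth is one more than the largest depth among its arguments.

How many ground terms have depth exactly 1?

Write N_k for the number of ground terms of depth ≤ k. A term of depth ≤ k is either a constant or a function symbol applied to arguments of depth ≤ k−1, so N_k = 2 + N_{k-1}^3 + N_{k-1}^3 + N_{k-1}^3.
N_0 = 2
N_1 = 2 + 2^3 + 2^3 + 2^3 = 26
Terms of depth exactly 1: N_1 − N_0 = 26 − 2 = 24.

24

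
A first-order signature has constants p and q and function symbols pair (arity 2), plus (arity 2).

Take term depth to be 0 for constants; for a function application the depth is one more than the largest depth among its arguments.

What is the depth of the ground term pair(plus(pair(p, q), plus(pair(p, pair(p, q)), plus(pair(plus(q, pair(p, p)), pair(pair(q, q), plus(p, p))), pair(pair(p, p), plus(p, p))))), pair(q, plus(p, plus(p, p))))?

7

depth(pair(p, q)) = 1 + max(0, 0) = 1
depth(pair(p, pair(p, q))) = 1 + max(0, 1) = 2
depth(pair(p, p)) = 1 + max(0, 0) = 1
depth(plus(q, pair(p, p))) = 1 + max(0, 1) = 2
depth(pair(q, q)) = 1 + max(0, 0) = 1
depth(plus(p, p)) = 1 + max(0, 0) = 1
depth(pair(pair(q, q), plus(p, p))) = 1 + max(1, 1) = 2
depth(pair(plus(q, pair(p, p)), pair(pair(q, q), plus(p, p)))) = 1 + max(2, 2) = 3
depth(pair(pair(p, p), plus(p, p))) = 1 + max(1, 1) = 2
depth(plus(pair(plus(q, pair(p, p)), pair(pair(q, q), plus(p, p))), pair(pair(p, p), plus(p, p)))) = 1 + max(3, 2) = 4
depth(plus(pair(p, pair(p, q)), plus(pair(plus(q, pair(p, p)), pair(pair(q, q), plus(p, p))), pair(pair(p, p), plus(p, p))))) = 1 + max(2, 4) = 5
depth(plus(pair(p, q), plus(pair(p, pair(p, q)), plus(pair(plus(q, pair(p, p)), pair(pair(q, q), plus(p, p))), pair(pair(p, p), plus(p, p)))))) = 1 + max(1, 5) = 6
depth(plus(p, plus(p, p))) = 1 + max(0, 1) = 2
depth(pair(q, plus(p, plus(p, p)))) = 1 + max(0, 2) = 3
depth(pair(plus(pair(p, q), plus(pair(p, pair(p, q)), plus(pair(plus(q, pair(p, p)), pair(pair(q, q), plus(p, p))), pair(pair(p, p), plus(p, p))))), pair(q, plus(p, plus(p, p))))) = 1 + max(6, 3) = 7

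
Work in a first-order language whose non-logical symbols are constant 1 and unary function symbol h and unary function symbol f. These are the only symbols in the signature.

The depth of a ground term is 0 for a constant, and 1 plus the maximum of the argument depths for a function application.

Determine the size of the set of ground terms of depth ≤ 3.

15

If N_k denotes the number of depth-≤k ground terms, the 1 constant gives N_0 = 1, and each function symbol of arity r contributes N_{k-1}^r new terms at level k: N_k = 1 + N_{k-1} + N_{k-1}.
N_0 = 1
N_1 = 1 + 1 + 1 = 3
N_2 = 1 + 3 + 3 = 7
N_3 = 1 + 7 + 7 = 15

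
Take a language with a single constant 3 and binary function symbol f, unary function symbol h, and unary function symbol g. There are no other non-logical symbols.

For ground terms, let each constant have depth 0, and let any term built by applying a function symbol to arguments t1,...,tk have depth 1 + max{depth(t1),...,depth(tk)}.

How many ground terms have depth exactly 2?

Count level by level. With function symbols f/2, h/1, g/1, the terms of depth ≤ k are the 1 constant together with each function applied to depth-≤(k−1) tuples, so N_k = 1 + N_{k-1}^2 + N_{k-1} + N_{k-1}.
N_0 = 1
N_1 = 1 + 1^2 + 1 + 1 = 4
N_2 = 1 + 4^2 + 4 + 4 = 25
Terms of depth exactly 2: N_2 − N_1 = 25 − 4 = 21.

21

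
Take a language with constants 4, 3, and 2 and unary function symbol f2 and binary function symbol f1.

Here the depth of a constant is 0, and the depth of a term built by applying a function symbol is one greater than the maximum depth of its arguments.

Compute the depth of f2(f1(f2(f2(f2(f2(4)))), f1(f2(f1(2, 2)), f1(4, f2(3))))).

6

depth(f2(4)) = 1 + depth(4) = 1 + 0 = 1
depth(f2(f2(4))) = 1 + depth(f2(4)) = 1 + 1 = 2
depth(f2(f2(f2(4)))) = 1 + depth(f2(f2(4))) = 1 + 2 = 3
depth(f2(f2(f2(f2(4))))) = 1 + depth(f2(f2(f2(4)))) = 1 + 3 = 4
depth(f1(2, 2)) = 1 + max(0, 0) = 1
depth(f2(f1(2, 2))) = 1 + depth(f1(2, 2)) = 1 + 1 = 2
depth(f2(3)) = 1 + depth(3) = 1 + 0 = 1
depth(f1(4, f2(3))) = 1 + max(0, 1) = 2
depth(f1(f2(f1(2, 2)), f1(4, f2(3)))) = 1 + max(2, 2) = 3
depth(f1(f2(f2(f2(f2(4)))), f1(f2(f1(2, 2)), f1(4, f2(3))))) = 1 + max(4, 3) = 5
depth(f2(f1(f2(f2(f2(f2(4)))), f1(f2(f1(2, 2)), f1(4, f2(3)))))) = 1 + depth(f1(f2(f2(f2(f2(4)))), f1(f2(f1(2, 2)), f1(4, f2(3))))) = 1 + 5 = 6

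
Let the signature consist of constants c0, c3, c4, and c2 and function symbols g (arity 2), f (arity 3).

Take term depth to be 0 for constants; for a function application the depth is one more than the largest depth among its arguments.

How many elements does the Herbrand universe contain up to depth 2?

Write N_k for the number of ground terms of depth ≤ k. A term of depth ≤ k is either a constant or a function symbol applied to arguments of depth ≤ k−1, so N_k = 4 + N_{k-1}^2 + N_{k-1}^3.
N_0 = 4
N_1 = 4 + 4^2 + 4^3 = 84
N_2 = 4 + 84^2 + 84^3 = 599764

599764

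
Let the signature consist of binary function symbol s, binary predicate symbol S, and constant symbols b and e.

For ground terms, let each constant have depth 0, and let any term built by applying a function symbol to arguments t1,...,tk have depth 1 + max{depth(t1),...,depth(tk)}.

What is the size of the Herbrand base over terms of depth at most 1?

36

First count ground terms of depth ≤ 1.
If N_k denotes the number of depth-≤k ground terms, the 2 constants give N_0 = 2, and each function symbol of arity r contributes N_{k-1}^r new terms at level k: N_k = 2 + N_{k-1}^2.
N_0 = 2
N_1 = 2 + 2^2 = 6
So |H| = 6.
Ground atoms are formed by filling each argument slot of a predicate with a term from H, so an r-ary predicate gives |H|^r atoms:
  S: 6^2 = 36
Total ground atoms: 36.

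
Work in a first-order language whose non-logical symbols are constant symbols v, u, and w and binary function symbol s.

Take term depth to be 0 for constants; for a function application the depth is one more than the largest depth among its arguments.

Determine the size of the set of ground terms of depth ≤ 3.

Write N_k for the number of ground terms of depth ≤ k. A term of depth ≤ k is either a constant or a function symbol applied to arguments of depth ≤ k−1, so N_k = 3 + N_{k-1}^2.
N_0 = 3
N_1 = 3 + 3^2 = 12
N_2 = 3 + 12^2 = 147
N_3 = 3 + 147^2 = 21612

21612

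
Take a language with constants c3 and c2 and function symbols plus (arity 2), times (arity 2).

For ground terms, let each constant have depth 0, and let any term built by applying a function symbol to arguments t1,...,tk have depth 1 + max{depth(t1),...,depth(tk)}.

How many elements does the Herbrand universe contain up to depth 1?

Let N_k = |{terms of depth ≤ k}|. Then N_0 = 2 and N_k = 2 + N_{k-1}^2 + N_{k-1}^2 for k ≥ 1 (one summand per function symbol, arity giving the exponent).
N_0 = 2
N_1 = 2 + 2^2 + 2^2 = 10
Explicitly: c3, c2, plus(c3, c3), plus(c3, c2), plus(c2, c3), plus(c2, c2), times(c3, c3), times(c3, c2), times(c2, c3), times(c2, c2).

10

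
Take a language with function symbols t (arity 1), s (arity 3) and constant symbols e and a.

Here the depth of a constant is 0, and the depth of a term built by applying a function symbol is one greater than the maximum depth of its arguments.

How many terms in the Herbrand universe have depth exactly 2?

If N_k denotes the number of depth-≤k ground terms, the 2 constants give N_0 = 2, and each function symbol of arity r contributes N_{k-1}^r new terms at level k: N_k = 2 + N_{k-1} + N_{k-1}^3.
N_0 = 2
N_1 = 2 + 2 + 2^3 = 12
N_2 = 2 + 12 + 12^3 = 1742
Terms of depth exactly 2: N_2 − N_1 = 1742 − 12 = 1730.

1730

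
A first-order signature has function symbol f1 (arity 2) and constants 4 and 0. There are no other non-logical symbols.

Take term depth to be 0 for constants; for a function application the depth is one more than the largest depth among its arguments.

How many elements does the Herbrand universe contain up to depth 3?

1446

If N_k denotes the number of depth-≤k ground terms, the 2 constants give N_0 = 2, and each function symbol of arity r contributes N_{k-1}^r new terms at level k: N_k = 2 + N_{k-1}^2.
N_0 = 2
N_1 = 2 + 2^2 = 6
N_2 = 2 + 6^2 = 38
N_3 = 2 + 38^2 = 1446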